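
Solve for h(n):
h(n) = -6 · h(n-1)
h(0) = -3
Pure geometric recurrence with ratio -6.
By induction h(n) = h(0) · (-6)^n = - 3 \left(-6\right)^{n}.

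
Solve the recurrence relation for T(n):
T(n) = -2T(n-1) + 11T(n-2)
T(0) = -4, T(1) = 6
Characteristic equation: x² + 2x - 11 = 0.
Discriminant Δ = (-2)² + 4·(11) = 48.
Roots r₁,₂ = (-2 ± √48)/2, so r₁ = -1 + 2 \sqrt{3}, r₂ = - 2 \sqrt{3} - 1.
General solution: T(n) = A·r₁^n + B·r₂^n.
From the initial conditions, A + B = -4 and r₁A + r₂B = 6.
Since r₁ - r₂ = √48: A = (6 - (-4)r₂)/√48 = -2 + \frac{\sqrt{3}}{6}, and B = -4 - A = -2 - \frac{\sqrt{3}}{6}.
So T(n) = \left(-2 + \frac{\sqrt{3}}{6}\right)\left(-1 + 2 \sqrt{3}\right)^n + \left(-2 - \frac{\sqrt{3}}{6}\right)\left(- 2 \sqrt{3} - 1\right)^n.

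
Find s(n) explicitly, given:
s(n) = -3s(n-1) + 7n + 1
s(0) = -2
First-order linear with linear forcing.
Homogeneous solution: s_h(n) = A·(-3)^n.
Try particular s_p(n) = pn + q. Substituting:
  pn + q = -3(p(n-1) + q) + 7n + 1.
Matching the n-coefficient: p = -3p + 7 ⇒ p = \frac{7}{4}.
Matching constants: q = 3p - 3q + 1 ⇒ q = \frac{25}{16}.
General: s(n) = A·(-3)^n + \frac{7 n}{4} + \frac{25}{16}.
Apply s(0) = -2: A + \frac{25}{16} = -2 ⇒ A = - \frac{57}{16}.
So s(n) = - \frac{57 \left(-3\right)^{n}}{16} + \frac{7 n}{4} + \frac{25}{16}.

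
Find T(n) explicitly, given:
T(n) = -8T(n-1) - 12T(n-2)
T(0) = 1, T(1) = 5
Characteristic equation: x² + 8x + 12 = 0, which factors as (x - (-6))(x - (-2)) = 0.
Roots r₁ = -6, r₂ = -2 (distinct).
General solution: T(n) = A·(-6)^n + B·(-2)^n.
From T(0) = 1: A + B = 1.
From T(1) = 5: -6A - 2B = 5.
Solving: A = - \frac{7}{4}, B = \frac{11}{4}.
So T(n) = \frac{11 \left(-2\right)^{n}}{4} - \frac{7 \left(-6\right)^{n}}{4}.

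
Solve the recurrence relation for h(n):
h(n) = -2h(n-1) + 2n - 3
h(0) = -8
First-order linear with linear forcing.
Homogeneous solution: h_h(n) = A·(-2)^n.
Try particular h_p(n) = pn + q. Substituting:
  pn + q = -2(p(n-1) + q) + 2n - 3.
Matching the n-coefficient: p = -2p + 2 ⇒ p = \frac{2}{3}.
Matching constants: q = 2p - 2q - 3 ⇒ q = - \frac{5}{9}.
General: h(n) = A·(-2)^n + \frac{2 n}{3} - \frac{5}{9}.
Apply h(0) = -8: A - \frac{5}{9} = -8 ⇒ A = - \frac{67}{9}.
So h(n) = - \frac{67 \left(-2\right)^{n}}{9} + \frac{2 n}{3} - \frac{5}{9}.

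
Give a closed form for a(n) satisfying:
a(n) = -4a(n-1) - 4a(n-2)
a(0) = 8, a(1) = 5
Characteristic equation: x² + 4x + 4 = 0, which is (x - (-2))².
Repeated root r = -2.
General solution: a(n) = (A + Bn)·(-2)^n.
From a(0) = 8: A = 8.
From a(1) = 5: (A + B)·(-2) = 5 ⇒ B = - \frac{21}{2}.
So a(n) = \left(8 - \frac{21 n}{2}\right) \cdot (-2)^n.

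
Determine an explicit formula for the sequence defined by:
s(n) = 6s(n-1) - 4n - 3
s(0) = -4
First-order linear with linear forcing.
Homogeneous solution: s_h(n) = A·(6)^n.
Try particular s_p(n) = pn + q. Substituting:
  pn + q = 6(p(n-1) + q) - 4n - 3.
Matching the n-coefficient: p = 6p - 4 ⇒ p = \frac{4}{5}.
Matching constants: q = -6p + 6q - 3 ⇒ q = \frac{39}{25}.
General: s(n) = A·(6)^n + \frac{4 n}{5} + \frac{39}{25}.
Apply s(0) = -4: A + \frac{39}{25} = -4 ⇒ A = - \frac{139}{25}.
So s(n) = - \frac{139 \cdot 6^{n}}{25} + \frac{4 n}{5} + \frac{39}{25}.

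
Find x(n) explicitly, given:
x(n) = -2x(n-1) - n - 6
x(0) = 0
First-order linear with linear forcing.
Homogeneous solution: x_h(n) = A·(-2)^n.
Try particular x_p(n) = pn + q. Substituting:
  pn + q = -2(p(n-1) + q) - n - 6.
Matching the n-coefficient: p = -2p - 1 ⇒ p = - \frac{1}{3}.
Matching constants: q = 2p - 2q - 6 ⇒ q = - \frac{20}{9}.
General: x(n) = A·(-2)^n - \frac{n}{3} - \frac{20}{9}.
Apply x(0) = 0: A - \frac{20}{9} = 0 ⇒ A = \frac{20}{9}.
So x(n) = \frac{20 \left(-2\right)^{n}}{9} - \frac{n}{3} - \frac{20}{9}.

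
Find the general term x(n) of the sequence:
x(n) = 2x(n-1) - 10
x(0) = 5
First-order linear non-homogeneous.
Homogeneous solution: x_h(n) = A·(2)^n.
Try constant particular solution x_p = K: K = 2K - 10 ⇒ K = 10.
General: x(n) = A·(2)^n + 10.
Apply x(0) = 5: A + 10 = 5 ⇒ A = -5.
So x(n) = 10 - 5 \cdot 2^{n}.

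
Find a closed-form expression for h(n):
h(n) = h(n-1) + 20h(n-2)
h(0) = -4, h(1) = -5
Characteristic equation: x² - x - 20 = 0, which factors as (x - (-4))(x - (5)) = 0.
Roots r₁ = -4, r₂ = 5 (distinct).
General solution: h(n) = A·(-4)^n + B·(5)^n.
From h(0) = -4: A + B = -4.
From h(1) = -5: -4A + 5B = -5.
Solving: A = - \frac{5}{3}, B = - \frac{7}{3}.
So h(n) = - \frac{5 \left(-4\right)^{n}}{3} - \frac{7 \cdot 5^{n}}{3}.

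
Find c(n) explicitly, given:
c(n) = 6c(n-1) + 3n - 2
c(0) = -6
First-order linear with linear forcing.
Homogeneous solution: c_h(n) = A·(6)^n.
Try particular c_p(n) = pn + q. Substituting:
  pn + q = 6(p(n-1) + q) + 3n - 2.
Matching the n-coefficient: p = 6p + 3 ⇒ p = - \frac{3}{5}.
Matching constants: q = -6p + 6q - 2 ⇒ q = - \frac{8}{25}.
General: c(n) = A·(6)^n - \frac{3 n}{5} - \frac{8}{25}.
Apply c(0) = -6: A - \frac{8}{25} = -6 ⇒ A = - \frac{142}{25}.
So c(n) = - \frac{142 \cdot 6^{n}}{25} - \frac{3 n}{5} - \frac{8}{25}.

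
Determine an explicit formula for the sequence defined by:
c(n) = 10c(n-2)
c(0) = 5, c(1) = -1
Characteristic equation: x² - 10 = 0.
Discriminant Δ = (0)² + 4·(10) = 40.
Roots r₁,₂ = (0 ± √40)/2, so r₁ = \sqrt{10}, r₂ = - \sqrt{10}.
General solution: c(n) = A·r₁^n + B·r₂^n.
From the initial conditions, A + B = 5 and r₁A + r₂B = -1.
Since r₁ - r₂ = √40: A = (-1 - (5)r₂)/√40 = \frac{5}{2} - \frac{\sqrt{10}}{20}, and B = 5 - A = \frac{\sqrt{10}}{20} + \frac{5}{2}.
So c(n) = \left(\frac{5}{2} - \frac{\sqrt{10}}{20}\right)\left(\sqrt{10}\right)^n + \left(\frac{\sqrt{10}}{20} + \frac{5}{2}\right)\left(- \sqrt{10}\right)^n.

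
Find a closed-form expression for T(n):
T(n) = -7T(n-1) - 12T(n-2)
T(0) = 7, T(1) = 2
Characteristic equation: x² + 7x + 12 = 0, which factors as (x - (-4))(x - (-3)) = 0.
Roots r₁ = -4, r₂ = -3 (distinct).
General solution: T(n) = A·(-4)^n + B·(-3)^n.
From T(0) = 7: A + B = 7.
From T(1) = 2: -4A - 3B = 2.
Solving: A = -23, B = 30.
So T(n) = 30 \left(-3\right)^{n} - 23 \left(-4\right)^{n}.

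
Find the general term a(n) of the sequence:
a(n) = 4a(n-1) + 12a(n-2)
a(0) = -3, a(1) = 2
Characteristic equation: x² - 4x - 12 = 0, which factors as (x - (6))(x - (-2)) = 0.
Roots r₁ = 6, r₂ = -2 (distinct).
General solution: a(n) = A·(6)^n + B·(-2)^n.
From a(0) = -3: A + B = -3.
From a(1) = 2: 6A - 2B = 2.
Solving: A = - \frac{1}{2}, B = - \frac{5}{2}.
So a(n) = - \frac{5 \left(-2\right)^{n}}{2} - \frac{6^{n}}{2}.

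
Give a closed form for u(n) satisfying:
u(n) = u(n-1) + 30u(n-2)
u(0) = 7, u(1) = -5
Characteristic equation: x² - x - 30 = 0, which factors as (x - (-5))(x - (6)) = 0.
Roots r₁ = -5, r₂ = 6 (distinct).
General solution: u(n) = A·(-5)^n + B·(6)^n.
From u(0) = 7: A + B = 7.
From u(1) = -5: -5A + 6B = -5.
Solving: A = \frac{47}{11}, B = \frac{30}{11}.
So u(n) = \frac{47 \left(-5\right)^{n}}{11} + \frac{30 \cdot 6^{n}}{11}.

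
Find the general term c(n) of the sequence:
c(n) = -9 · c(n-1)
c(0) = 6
Pure geometric recurrence with ratio -9.
By induction c(n) = c(0) · (-9)^n = 6 \left(-9\right)^{n}.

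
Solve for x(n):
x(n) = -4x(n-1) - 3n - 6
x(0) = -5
First-order linear with linear forcing.
Homogeneous solution: x_h(n) = A·(-4)^n.
Try particular x_p(n) = pn + q. Substituting:
  pn + q = -4(p(n-1) + q) - 3n - 6.
Matching the n-coefficient: p = -4p - 3 ⇒ p = - \frac{3}{5}.
Matching constants: q = 4p - 4q - 6 ⇒ q = - \frac{42}{25}.
General: x(n) = A·(-4)^n - \frac{3 n}{5} - \frac{42}{25}.
Apply x(0) = -5: A - \frac{42}{25} = -5 ⇒ A = - \frac{83}{25}.
So x(n) = - \frac{83 \left(-4\right)^{n}}{25} - \frac{3 n}{5} - \frac{42}{25}.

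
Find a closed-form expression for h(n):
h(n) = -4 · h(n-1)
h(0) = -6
Pure geometric recurrence with ratio -4.
By induction h(n) = h(0) · (-4)^n = - 6 \left(-4\right)^{n}.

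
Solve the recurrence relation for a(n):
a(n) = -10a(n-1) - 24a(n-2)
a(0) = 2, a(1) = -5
Characteristic equation: x² + 10x + 24 = 0, which factors as (x - (-4))(x - (-6)) = 0.
Roots r₁ = -4, r₂ = -6 (distinct).
General solution: a(n) = A·(-4)^n + B·(-6)^n.
From a(0) = 2: A + B = 2.
From a(1) = -5: -4A - 6B = -5.
Solving: A = \frac{7}{2}, B = - \frac{3}{2}.
So a(n) = \frac{7 \left(-4\right)^{n}}{2} - \frac{3 \left(-6\right)^{n}}{2}.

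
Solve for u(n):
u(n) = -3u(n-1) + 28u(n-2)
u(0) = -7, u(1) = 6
Characteristic equation: x² + 3x - 28 = 0, which factors as (x - (-7))(x - (4)) = 0.
Roots r₁ = -7, r₂ = 4 (distinct).
General solution: u(n) = A·(-7)^n + B·(4)^n.
From u(0) = -7: A + B = -7.
From u(1) = 6: -7A + 4B = 6.
Solving: A = - \frac{34}{11}, B = - \frac{43}{11}.
So u(n) = - \frac{34 \left(-7\right)^{n}}{11} - \frac{43 \cdot 4^{n}}{11}.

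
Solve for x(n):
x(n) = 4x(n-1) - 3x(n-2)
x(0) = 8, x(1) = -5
Characteristic equation: x² - 4x + 3 = 0, which factors as (x - (3))(x - (1)) = 0.
Roots r₁ = 3, r₂ = 1 (distinct).
General solution: x(n) = A·(3)^n + B·(1)^n.
From x(0) = 8: A + B = 8.
From x(1) = -5: 3A + B = -5.
Solving: A = - \frac{13}{2}, B = \frac{29}{2}.
So x(n) = \frac{29}{2} - \frac{13 \cdot 3^{n}}{2}.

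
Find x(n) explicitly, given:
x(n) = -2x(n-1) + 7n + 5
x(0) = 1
First-order linear with linear forcing.
Homogeneous solution: x_h(n) = A·(-2)^n.
Try particular x_p(n) = pn + q. Substituting:
  pn + q = -2(p(n-1) + q) + 7n + 5.
Matching the n-coefficient: p = -2p + 7 ⇒ p = \frac{7}{3}.
Matching constants: q = 2p - 2q + 5 ⇒ q = \frac{29}{9}.
General: x(n) = A·(-2)^n + \frac{7 n}{3} + \frac{29}{9}.
Apply x(0) = 1: A + \frac{29}{9} = 1 ⇒ A = - \frac{20}{9}.
So x(n) = - \frac{20 \left(-2\right)^{n}}{9} + \frac{7 n}{3} + \frac{29}{9}.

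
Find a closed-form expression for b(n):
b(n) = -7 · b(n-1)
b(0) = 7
Pure geometric recurrence with ratio -7.
By induction b(n) = b(0) · (-7)^n = 7 \left(-7\right)^{n}.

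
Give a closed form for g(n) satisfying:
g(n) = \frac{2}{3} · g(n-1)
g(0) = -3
Pure geometric recurrence with ratio \frac{2}{3}.
By induction g(n) = g(0) · (\frac{2}{3})^n = - 3 \left(\frac{2}{3}\right)^{n}.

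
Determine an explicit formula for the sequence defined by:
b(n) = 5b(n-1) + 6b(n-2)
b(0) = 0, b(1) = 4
Characteristic equation: x² - 5x - 6 = 0, which factors as (x - (6))(x - (-1)) = 0.
Roots r₁ = 6, r₂ = -1 (distinct).
General solution: b(n) = A·(6)^n + B·(-1)^n.
From b(0) = 0: A + B = 0.
From b(1) = 4: 6A - B = 4.
Solving: A = \frac{4}{7}, B = - \frac{4}{7}.
So b(n) = - \frac{4 \left(-1\right)^{n}}{7} + \frac{4 \cdot 6^{n}}{7}.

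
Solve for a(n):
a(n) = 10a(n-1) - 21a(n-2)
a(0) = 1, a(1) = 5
Characteristic equation: x² - 10x + 21 = 0, which factors as (x - (7))(x - (3)) = 0.
Roots r₁ = 7, r₂ = 3 (distinct).
General solution: a(n) = A·(7)^n + B·(3)^n.
From a(0) = 1: A + B = 1.
From a(1) = 5: 7A + 3B = 5.
Solving: A = \frac{1}{2}, B = \frac{1}{2}.
So a(n) = \frac{3^{n}}{2} + \frac{7^{n}}{2}.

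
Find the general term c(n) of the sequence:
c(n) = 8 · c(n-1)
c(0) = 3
Pure geometric recurrence with ratio 8.
By induction c(n) = c(0) · (8)^n = 3 \cdot 8^{n}.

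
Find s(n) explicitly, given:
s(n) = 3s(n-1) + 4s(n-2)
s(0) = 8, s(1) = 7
Characteristic equation: x² - 3x - 4 = 0, which factors as (x - (4))(x - (-1)) = 0.
Roots r₁ = 4, r₂ = -1 (distinct).
General solution: s(n) = A·(4)^n + B·(-1)^n.
From s(0) = 8: A + B = 8.
From s(1) = 7: 4A - B = 7.
Solving: A = 3, B = 5.
So s(n) = 5 \left(-1\right)^{n} + 3 \cdot 4^{n}.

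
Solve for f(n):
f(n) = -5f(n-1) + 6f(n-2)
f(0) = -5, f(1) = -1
Characteristic equation: x² + 5x - 6 = 0, which factors as (x - (1))(x - (-6)) = 0.
Roots r₁ = 1, r₂ = -6 (distinct).
General solution: f(n) = A·(1)^n + B·(-6)^n.
From f(0) = -5: A + B = -5.
From f(1) = -1: A - 6B = -1.
Solving: A = - \frac{31}{7}, B = - \frac{4}{7}.
So f(n) = - \frac{4 \left(-6\right)^{n}}{7} - \frac{31}{7}.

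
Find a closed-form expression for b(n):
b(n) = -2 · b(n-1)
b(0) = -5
Pure geometric recurrence with ratio -2.
By induction b(n) = b(0) · (-2)^n = - 5 \left(-2\right)^{n}.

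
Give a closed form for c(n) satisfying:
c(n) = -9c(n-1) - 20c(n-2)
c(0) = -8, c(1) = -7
Characteristic equation: x² + 9x + 20 = 0, which factors as (x - (-5))(x - (-4)) = 0.
Roots r₁ = -5, r₂ = -4 (distinct).
General solution: c(n) = A·(-5)^n + B·(-4)^n.
From c(0) = -8: A + B = -8.
From c(1) = -7: -5A - 4B = -7.
Solving: A = 39, B = -47.
So c(n) = - 47 \left(-4\right)^{n} + 39 \left(-5\right)^{n}.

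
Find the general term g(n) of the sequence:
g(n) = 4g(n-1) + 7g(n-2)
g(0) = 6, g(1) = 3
Characteristic equation: x² - 4x - 7 = 0.
Discriminant Δ = (4)² + 4·(7) = 44.
Roots r₁,₂ = (4 ± √44)/2, so r₁ = 2 + \sqrt{11}, r₂ = 2 - \sqrt{11}.
General solution: g(n) = A·r₁^n + B·r₂^n.
From the initial conditions, A + B = 6 and r₁A + r₂B = 3.
Since r₁ - r₂ = √44: A = (3 - (6)r₂)/√44 = 3 - \frac{9 \sqrt{11}}{22}, and B = 6 - A = \frac{9 \sqrt{11}}{22} + 3.
So g(n) = \left(3 - \frac{9 \sqrt{11}}{22}\right)\left(2 + \sqrt{11}\right)^n + \left(\frac{9 \sqrt{11}}{22} + 3\right)\left(2 - \sqrt{11}\right)^n.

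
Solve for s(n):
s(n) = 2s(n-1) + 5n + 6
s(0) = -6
First-order linear with linear forcing.
Homogeneous solution: s_h(n) = A·(2)^n.
Try particular s_p(n) = pn + q. Substituting:
  pn + q = 2(p(n-1) + q) + 5n + 6.
Matching the n-coefficient: p = 2p + 5 ⇒ p = -5.
Matching constants: q = -2p + 2q + 6 ⇒ q = -16.
General: s(n) = A·(2)^n - 5 n - 16.
Apply s(0) = -6: A - 16 = -6 ⇒ A = 10.
So s(n) = 10 \cdot 2^{n} - 5 n - 16.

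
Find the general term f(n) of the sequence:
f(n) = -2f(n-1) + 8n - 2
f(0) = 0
First-order linear with linear forcing.
Homogeneous solution: f_h(n) = A·(-2)^n.
Try particular f_p(n) = pn + q. Substituting:
  pn + q = -2(p(n-1) + q) + 8n - 2.
Matching the n-coefficient: p = -2p + 8 ⇒ p = \frac{8}{3}.
Matching constants: q = 2p - 2q - 2 ⇒ q = \frac{10}{9}.
General: f(n) = A·(-2)^n + \frac{8 n}{3} + \frac{10}{9}.
Apply f(0) = 0: A + \frac{10}{9} = 0 ⇒ A = - \frac{10}{9}.
So f(n) = - \frac{10 \left(-2\right)^{n}}{9} + \frac{8 n}{3} + \frac{10}{9}.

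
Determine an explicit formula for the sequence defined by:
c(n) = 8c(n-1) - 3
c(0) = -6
First-order linear non-homogeneous.
Homogeneous solution: c_h(n) = A·(8)^n.
Try constant particular solution c_p = K: K = 8K - 3 ⇒ K = \frac{3}{7}.
General: c(n) = A·(8)^n + \frac{3}{7}.
Apply c(0) = -6: A + \frac{3}{7} = -6 ⇒ A = - \frac{45}{7}.
So c(n) = \frac{3}{7} - \frac{45 \cdot 8^{n}}{7}.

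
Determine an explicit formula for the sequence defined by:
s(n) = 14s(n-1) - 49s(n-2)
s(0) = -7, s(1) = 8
Characteristic equation: x² - 14x + 49 = 0, which is (x - (7))².
Repeated root r = 7.
General solution: s(n) = (A + Bn)·(7)^n.
From s(0) = -7: A = -7.
From s(1) = 8: (A + B)·(7) = 8 ⇒ B = \frac{57}{7}.
So s(n) = \left(\frac{57 n}{7} - 7\right) \cdot (7)^n.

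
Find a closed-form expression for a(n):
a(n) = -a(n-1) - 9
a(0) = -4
First-order linear non-homogeneous.
Homogeneous solution: a_h(n) = A·(-1)^n.
Try constant particular solution a_p = K: K = -K - 9 ⇒ K = - \frac{9}{2}.
General: a(n) = A·(-1)^n - \frac{9}{2}.
Apply a(0) = -4: A - \frac{9}{2} = -4 ⇒ A = \frac{1}{2}.
So a(n) = \frac{\left(-1\right)^{n}}{2} - \frac{9}{2}.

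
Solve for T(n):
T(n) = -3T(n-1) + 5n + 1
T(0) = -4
First-order linear with linear forcing.
Homogeneous solution: T_h(n) = A·(-3)^n.
Try particular T_p(n) = pn + q. Substituting:
  pn + q = -3(p(n-1) + q) + 5n + 1.
Matching the n-coefficient: p = -3p + 5 ⇒ p = \frac{5}{4}.
Matching constants: q = 3p - 3q + 1 ⇒ q = \frac{19}{16}.
General: T(n) = A·(-3)^n + \frac{5 n}{4} + \frac{19}{16}.
Apply T(0) = -4: A + \frac{19}{16} = -4 ⇒ A = - \frac{83}{16}.
So T(n) = - \frac{83 \left(-3\right)^{n}}{16} + \frac{5 n}{4} + \frac{19}{16}.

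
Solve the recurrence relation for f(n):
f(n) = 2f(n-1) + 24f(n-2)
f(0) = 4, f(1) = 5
Characteristic equation: x² - 2x - 24 = 0, which factors as (x - (6))(x - (-4)) = 0.
Roots r₁ = 6, r₂ = -4 (distinct).
General solution: f(n) = A·(6)^n + B·(-4)^n.
From f(0) = 4: A + B = 4.
From f(1) = 5: 6A - 4B = 5.
Solving: A = \frac{21}{10}, B = \frac{19}{10}.
So f(n) = \frac{19 \left(-4\right)^{n}}{10} + \frac{21 \cdot 6^{n}}{10}.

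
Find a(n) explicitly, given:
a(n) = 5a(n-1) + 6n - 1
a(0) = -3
First-order linear with linear forcing.
Homogeneous solution: a_h(n) = A·(5)^n.
Try particular a_p(n) = pn + q. Substituting:
  pn + q = 5(p(n-1) + q) + 6n - 1.
Matching the n-coefficient: p = 5p + 6 ⇒ p = - \frac{3}{2}.
Matching constants: q = -5p + 5q - 1 ⇒ q = - \frac{13}{8}.
General: a(n) = A·(5)^n - \frac{3 n}{2} - \frac{13}{8}.
Apply a(0) = -3: A - \frac{13}{8} = -3 ⇒ A = - \frac{11}{8}.
So a(n) = - \frac{11 \cdot 5^{n}}{8} - \frac{3 n}{2} - \frac{13}{8}.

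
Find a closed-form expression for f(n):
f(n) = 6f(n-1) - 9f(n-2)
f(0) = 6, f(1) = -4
Characteristic equation: x² - 6x + 9 = 0, which is (x - (3))².
Repeated root r = 3.
General solution: f(n) = (A + Bn)·(3)^n.
From f(0) = 6: A = 6.
From f(1) = -4: (A + B)·(3) = -4 ⇒ B = - \frac{22}{3}.
So f(n) = \left(6 - \frac{22 n}{3}\right) \cdot (3)^n.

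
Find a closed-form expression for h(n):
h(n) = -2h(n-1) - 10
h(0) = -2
First-order linear non-homogeneous.
Homogeneous solution: h_h(n) = A·(-2)^n.
Try constant particular solution h_p = K: K = -2K - 10 ⇒ K = - \frac{10}{3}.
General: h(n) = A·(-2)^n - \frac{10}{3}.
Apply h(0) = -2: A - \frac{10}{3} = -2 ⇒ A = \frac{4}{3}.
So h(n) = \frac{4 \left(-2\right)^{n}}{3} - \frac{10}{3}.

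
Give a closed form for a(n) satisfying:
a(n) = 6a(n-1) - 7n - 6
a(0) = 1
First-order linear with linear forcing.
Homogeneous solution: a_h(n) = A·(6)^n.
Try particular a_p(n) = pn + q. Substituting:
  pn + q = 6(p(n-1) + q) - 7n - 6.
Matching the n-coefficient: p = 6p - 7 ⇒ p = \frac{7}{5}.
Matching constants: q = -6p + 6q - 6 ⇒ q = \frac{72}{25}.
General: a(n) = A·(6)^n + \frac{7 n}{5} + \frac{72}{25}.
Apply a(0) = 1: A + \frac{72}{25} = 1 ⇒ A = - \frac{47}{25}.
So a(n) = - \frac{47 \cdot 6^{n}}{25} + \frac{7 n}{5} + \frac{72}{25}.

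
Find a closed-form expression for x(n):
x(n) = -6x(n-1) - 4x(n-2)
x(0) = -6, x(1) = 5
Characteristic equation: x² + 6x + 4 = 0.
Discriminant Δ = (-6)² + 4·(-4) = 20.
Roots r₁,₂ = (-6 ± √20)/2, so r₁ = -3 + \sqrt{5}, r₂ = -3 - \sqrt{5}.
General solution: x(n) = A·r₁^n + B·r₂^n.
From the initial conditions, A + B = -6 and r₁A + r₂B = 5.
Since r₁ - r₂ = √20: A = (5 - (-6)r₂)/√20 = -3 - \frac{13 \sqrt{5}}{10}, and B = -6 - A = -3 + \frac{13 \sqrt{5}}{10}.
So x(n) = \left(-3 - \frac{13 \sqrt{5}}{10}\right)\left(-3 + \sqrt{5}\right)^n + \left(-3 + \frac{13 \sqrt{5}}{10}\right)\left(-3 - \sqrt{5}\right)^n.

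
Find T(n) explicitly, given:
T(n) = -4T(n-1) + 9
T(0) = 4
First-order linear non-homogeneous.
Homogeneous solution: T_h(n) = A·(-4)^n.
Try constant particular solution T_p = K: K = -4K + 9 ⇒ K = \frac{9}{5}.
General: T(n) = A·(-4)^n + \frac{9}{5}.
Apply T(0) = 4: A + \frac{9}{5} = 4 ⇒ A = \frac{11}{5}.
So T(n) = \frac{11 \left(-4\right)^{n}}{5} + \frac{9}{5}.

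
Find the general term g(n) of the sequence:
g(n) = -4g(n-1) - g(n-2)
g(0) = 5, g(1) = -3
Characteristic equation: x² + 4x + 1 = 0.
Discriminant Δ = (-4)² + 4·(-1) = 12.
Roots r₁,₂ = (-4 ± √12)/2, so r₁ = -2 + \sqrt{3}, r₂ = -2 - \sqrt{3}.
General solution: g(n) = A·r₁^n + B·r₂^n.
From the initial conditions, A + B = 5 and r₁A + r₂B = -3.
Since r₁ - r₂ = √12: A = (-3 - (5)r₂)/√12 = \frac{7 \sqrt{3}}{6} + \frac{5}{2}, and B = 5 - A = \frac{5}{2} - \frac{7 \sqrt{3}}{6}.
So g(n) = \left(\frac{7 \sqrt{3}}{6} + \frac{5}{2}\right)\left(-2 + \sqrt{3}\right)^n + \left(\frac{5}{2} - \frac{7 \sqrt{3}}{6}\right)\left(-2 - \sqrt{3}\right)^n.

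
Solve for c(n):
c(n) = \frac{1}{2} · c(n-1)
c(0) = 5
Pure geometric recurrence with ratio \frac{1}{2}.
By induction c(n) = c(0) · (\frac{1}{2})^n = 5 \cdot 2^{- n}.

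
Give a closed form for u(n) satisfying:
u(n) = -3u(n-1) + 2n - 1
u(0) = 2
First-order linear with linear forcing.
Homogeneous solution: u_h(n) = A·(-3)^n.
Try particular u_p(n) = pn + q. Substituting:
  pn + q = -3(p(n-1) + q) + 2n - 1.
Matching the n-coefficient: p = -3p + 2 ⇒ p = \frac{1}{2}.
Matching constants: q = 3p - 3q - 1 ⇒ q = \frac{1}{8}.
General: u(n) = A·(-3)^n + \frac{n}{2} + \frac{1}{8}.
Apply u(0) = 2: A + \frac{1}{8} = 2 ⇒ A = \frac{15}{8}.
So u(n) = \frac{15 \left(-3\right)^{n}}{8} + \frac{n}{2} + \frac{1}{8}.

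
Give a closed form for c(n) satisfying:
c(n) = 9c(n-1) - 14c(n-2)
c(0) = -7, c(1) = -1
Characteristic equation: x² - 9x + 14 = 0, which factors as (x - (7))(x - (2)) = 0.
Roots r₁ = 7, r₂ = 2 (distinct).
General solution: c(n) = A·(7)^n + B·(2)^n.
From c(0) = -7: A + B = -7.
From c(1) = -1: 7A + 2B = -1.
Solving: A = \frac{13}{5}, B = - \frac{48}{5}.
So c(n) = - \frac{48 \cdot 2^{n}}{5} + \frac{13 \cdot 7^{n}}{5}.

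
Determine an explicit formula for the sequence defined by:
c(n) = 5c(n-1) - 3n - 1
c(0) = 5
First-order linear with linear forcing.
Homogeneous solution: c_h(n) = A·(5)^n.
Try particular c_p(n) = pn + q. Substituting:
  pn + q = 5(p(n-1) + q) - 3n - 1.
Matching the n-coefficient: p = 5p - 3 ⇒ p = \frac{3}{4}.
Matching constants: q = -5p + 5q - 1 ⇒ q = \frac{19}{16}.
General: c(n) = A·(5)^n + \frac{3 n}{4} + \frac{19}{16}.
Apply c(0) = 5: A + \frac{19}{16} = 5 ⇒ A = \frac{61}{16}.
So c(n) = \frac{61 \cdot 5^{n}}{16} + \frac{3 n}{4} + \frac{19}{16}.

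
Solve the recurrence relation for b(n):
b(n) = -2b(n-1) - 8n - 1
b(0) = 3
First-order linear with linear forcing.
Homogeneous solution: b_h(n) = A·(-2)^n.
Try particular b_p(n) = pn + q. Substituting:
  pn + q = -2(p(n-1) + q) - 8n - 1.
Matching the n-coefficient: p = -2p - 8 ⇒ p = - \frac{8}{3}.
Matching constants: q = 2p - 2q - 1 ⇒ q = - \frac{19}{9}.
General: b(n) = A·(-2)^n - \frac{8 n}{3} - \frac{19}{9}.
Apply b(0) = 3: A - \frac{19}{9} = 3 ⇒ A = \frac{46}{9}.
So b(n) = \frac{46 \left(-2\right)^{n}}{9} - \frac{8 n}{3} - \frac{19}{9}.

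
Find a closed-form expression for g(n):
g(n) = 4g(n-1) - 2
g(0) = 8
First-order linear non-homogeneous.
Homogeneous solution: g_h(n) = A·(4)^n.
Try constant particular solution g_p = K: K = 4K - 2 ⇒ K = \frac{2}{3}.
General: g(n) = A·(4)^n + \frac{2}{3}.
Apply g(0) = 8: A + \frac{2}{3} = 8 ⇒ A = \frac{22}{3}.
So g(n) = \frac{22 \cdot 4^{n}}{3} + \frac{2}{3}.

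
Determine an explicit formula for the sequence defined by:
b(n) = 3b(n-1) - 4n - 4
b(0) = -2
First-order linear with linear forcing.
Homogeneous solution: b_h(n) = A·(3)^n.
Try particular b_p(n) = pn + q. Substituting:
  pn + q = 3(p(n-1) + q) - 4n - 4.
Matching the n-coefficient: p = 3p - 4 ⇒ p = 2.
Matching constants: q = -3p + 3q - 4 ⇒ q = 5.
General: b(n) = A·(3)^n + 2 n + 5.
Apply b(0) = -2: A + 5 = -2 ⇒ A = -7.
So b(n) = - 7 \cdot 3^{n} + 2 n + 5.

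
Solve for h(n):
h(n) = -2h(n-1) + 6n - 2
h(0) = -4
First-order linear with linear forcing.
Homogeneous solution: h_h(n) = A·(-2)^n.
Try particular h_p(n) = pn + q. Substituting:
  pn + q = -2(p(n-1) + q) + 6n - 2.
Matching the n-coefficient: p = -2p + 6 ⇒ p = 2.
Matching constants: q = 2p - 2q - 2 ⇒ q = \frac{2}{3}.
General: h(n) = A·(-2)^n + 2 n + \frac{2}{3}.
Apply h(0) = -4: A + \frac{2}{3} = -4 ⇒ A = - \frac{14}{3}.
So h(n) = - \frac{14 \left(-2\right)^{n}}{3} + 2 n + \frac{2}{3}.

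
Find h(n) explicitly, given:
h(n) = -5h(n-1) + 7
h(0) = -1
First-order linear non-homogeneous.
Homogeneous solution: h_h(n) = A·(-5)^n.
Try constant particular solution h_p = K: K = -5K + 7 ⇒ K = \frac{7}{6}.
General: h(n) = A·(-5)^n + \frac{7}{6}.
Apply h(0) = -1: A + \frac{7}{6} = -1 ⇒ A = - \frac{13}{6}.
So h(n) = \frac{7}{6} - \frac{13 \left(-5\right)^{n}}{6}.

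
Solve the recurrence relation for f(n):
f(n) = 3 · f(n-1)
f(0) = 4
Pure geometric recurrence with ratio 3.
By induction f(n) = f(0) · (3)^n = 4 \cdot 3^{n}.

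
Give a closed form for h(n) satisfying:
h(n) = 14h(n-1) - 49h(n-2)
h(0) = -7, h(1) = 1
Characteristic equation: x² - 14x + 49 = 0, which is (x - (7))².
Repeated root r = 7.
General solution: h(n) = (A + Bn)·(7)^n.
From h(0) = -7: A = -7.
From h(1) = 1: (A + B)·(7) = 1 ⇒ B = \frac{50}{7}.
So h(n) = \left(\frac{50 n}{7} - 7\right) \cdot (7)^n.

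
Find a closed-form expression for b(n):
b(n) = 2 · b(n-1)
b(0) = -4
Pure geometric recurrence with ratio 2.
By induction b(n) = b(0) · (2)^n = - 4 \cdot 2^{n}.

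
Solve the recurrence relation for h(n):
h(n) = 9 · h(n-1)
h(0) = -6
Pure geometric recurrence with ratio 9.
By induction h(n) = h(0) · (9)^n = - 6 \cdot 9^{n}.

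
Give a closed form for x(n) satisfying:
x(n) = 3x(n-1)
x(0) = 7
This is a homogeneous first-order recurrence with ratio 3.
By induction x(n) = x(0) · (3)^n = 7 \cdot 3^{n}.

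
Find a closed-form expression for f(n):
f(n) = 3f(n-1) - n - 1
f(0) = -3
First-order linear with linear forcing.
Homogeneous solution: f_h(n) = A·(3)^n.
Try particular f_p(n) = pn + q. Substituting:
  pn + q = 3(p(n-1) + q) - n - 1.
Matching the n-coefficient: p = 3p - 1 ⇒ p = \frac{1}{2}.
Matching constants: q = -3p + 3q - 1 ⇒ q = \frac{5}{4}.
General: f(n) = A·(3)^n + \frac{n}{2} + \frac{5}{4}.
Apply f(0) = -3: A + \frac{5}{4} = -3 ⇒ A = - \frac{17}{4}.
So f(n) = - \frac{17 \cdot 3^{n}}{4} + \frac{n}{2} + \frac{5}{4}.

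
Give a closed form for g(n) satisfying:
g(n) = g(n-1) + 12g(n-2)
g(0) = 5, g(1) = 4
Characteristic equation: x² - x - 12 = 0, which factors as (x - (-3))(x - (4)) = 0.
Roots r₁ = -3, r₂ = 4 (distinct).
General solution: g(n) = A·(-3)^n + B·(4)^n.
From g(0) = 5: A + B = 5.
From g(1) = 4: -3A + 4B = 4.
Solving: A = \frac{16}{7}, B = \frac{19}{7}.
So g(n) = \frac{16 \left(-3\right)^{n}}{7} + \frac{19 \cdot 4^{n}}{7}.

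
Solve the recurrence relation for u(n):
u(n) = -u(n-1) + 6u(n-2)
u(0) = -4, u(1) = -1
Characteristic equation: x² + x - 6 = 0, which factors as (x - (-3))(x - (2)) = 0.
Roots r₁ = -3, r₂ = 2 (distinct).
General solution: u(n) = A·(-3)^n + B·(2)^n.
From u(0) = -4: A + B = -4.
From u(1) = -1: -3A + 2B = -1.
Solving: A = - \frac{7}{5}, B = - \frac{13}{5}.
So u(n) = - \frac{7 \left(-3\right)^{n}}{5} - \frac{13 \cdot 2^{n}}{5}.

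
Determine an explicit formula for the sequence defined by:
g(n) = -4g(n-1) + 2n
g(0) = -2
First-order linear with linear forcing.
Homogeneous solution: g_h(n) = A·(-4)^n.
Try particular g_p(n) = pn + q. Substituting:
  pn + q = -4(p(n-1) + q) + 2n.
Matching the n-coefficient: p = -4p + 2 ⇒ p = \frac{2}{5}.
Matching constants: q = 4p - 4q ⇒ q = \frac{8}{25}.
General: g(n) = A·(-4)^n + \frac{2 n}{5} + \frac{8}{25}.
Apply g(0) = -2: A + \frac{8}{25} = -2 ⇒ A = - \frac{58}{25}.
So g(n) = - \frac{58 \left(-4\right)^{n}}{25} + \frac{2 n}{5} + \frac{8}{25}.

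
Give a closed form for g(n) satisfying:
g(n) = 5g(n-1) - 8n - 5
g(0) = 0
First-order linear with linear forcing.
Homogeneous solution: g_h(n) = A·(5)^n.
Try particular g_p(n) = pn + q. Substituting:
  pn + q = 5(p(n-1) + q) - 8n - 5.
Matching the n-coefficient: p = 5p - 8 ⇒ p = 2.
Matching constants: q = -5p + 5q - 5 ⇒ q = \frac{15}{4}.
General: g(n) = A·(5)^n + 2 n + \frac{15}{4}.
Apply g(0) = 0: A + \frac{15}{4} = 0 ⇒ A = - \frac{15}{4}.
So g(n) = - \frac{15 \cdot 5^{n}}{4} + 2 n + \frac{15}{4}.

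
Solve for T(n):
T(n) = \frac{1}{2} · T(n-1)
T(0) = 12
Pure geometric recurrence with ratio \frac{1}{2}.
By induction T(n) = T(0) · (\frac{1}{2})^n = 12 \cdot 2^{- n}.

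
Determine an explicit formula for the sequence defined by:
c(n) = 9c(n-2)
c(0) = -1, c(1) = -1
Characteristic equation: x² - 9 = 0, which factors as (x - (-3))(x - (3)) = 0.
Roots r₁ = -3, r₂ = 3 (distinct).
General solution: c(n) = A·(-3)^n + B·(3)^n.
From c(0) = -1: A + B = -1.
From c(1) = -1: -3A + 3B = -1.
Solving: A = - \frac{1}{3}, B = - \frac{2}{3}.
So c(n) = - \frac{\left(-3\right)^{n}}{3} - \frac{2 \cdot 3^{n}}{3}.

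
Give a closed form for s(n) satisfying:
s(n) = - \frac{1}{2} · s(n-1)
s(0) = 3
Pure geometric recurrence with ratio - \frac{1}{2}.
By induction s(n) = s(0) · (- \frac{1}{2})^n = 3 \left(- \frac{1}{2}\right)^{n}.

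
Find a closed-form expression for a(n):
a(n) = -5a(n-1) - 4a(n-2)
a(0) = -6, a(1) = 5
Characteristic equation: x² + 5x + 4 = 0, which factors as (x - (-1))(x - (-4)) = 0.
Roots r₁ = -1, r₂ = -4 (distinct).
General solution: a(n) = A·(-1)^n + B·(-4)^n.
From a(0) = -6: A + B = -6.
From a(1) = 5: -A - 4B = 5.
Solving: A = - \frac{19}{3}, B = \frac{1}{3}.
So a(n) = - \frac{19 \left(-1\right)^{n}}{3} + \frac{\left(-4\right)^{n}}{3}.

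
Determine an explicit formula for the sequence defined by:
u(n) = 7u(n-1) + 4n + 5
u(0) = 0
First-order linear with linear forcing.
Homogeneous solution: u_h(n) = A·(7)^n.
Try particular u_p(n) = pn + q. Substituting:
  pn + q = 7(p(n-1) + q) + 4n + 5.
Matching the n-coefficient: p = 7p + 4 ⇒ p = - \frac{2}{3}.
Matching constants: q = -7p + 7q + 5 ⇒ q = - \frac{29}{18}.
General: u(n) = A·(7)^n - \frac{2 n}{3} - \frac{29}{18}.
Apply u(0) = 0: A - \frac{29}{18} = 0 ⇒ A = \frac{29}{18}.
So u(n) = \frac{29 \cdot 7^{n}}{18} - \frac{2 n}{3} - \frac{29}{18}.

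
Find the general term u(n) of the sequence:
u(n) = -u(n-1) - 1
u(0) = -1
First-order linear non-homogeneous.
Homogeneous solution: u_h(n) = A·(-1)^n.
Try constant particular solution u_p = K: K = -K - 1 ⇒ K = - \frac{1}{2}.
General: u(n) = A·(-1)^n - \frac{1}{2}.
Apply u(0) = -1: A - \frac{1}{2} = -1 ⇒ A = - \frac{1}{2}.
So u(n) = - \frac{\left(-1\right)^{n}}{2} - \frac{1}{2}.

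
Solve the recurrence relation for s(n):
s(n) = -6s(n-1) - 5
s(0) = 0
First-order linear non-homogeneous.
Homogeneous solution: s_h(n) = A·(-6)^n.
Try constant particular solution s_p = K: K = -6K - 5 ⇒ K = - \frac{5}{7}.
General: s(n) = A·(-6)^n - \frac{5}{7}.
Apply s(0) = 0: A - \frac{5}{7} = 0 ⇒ A = \frac{5}{7}.
So s(n) = \frac{5 \left(-6\right)^{n}}{7} - \frac{5}{7}.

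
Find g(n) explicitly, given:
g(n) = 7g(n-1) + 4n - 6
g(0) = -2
First-order linear with linear forcing.
Homogeneous solution: g_h(n) = A·(7)^n.
Try particular g_p(n) = pn + q. Substituting:
  pn + q = 7(p(n-1) + q) + 4n - 6.
Matching the n-coefficient: p = 7p + 4 ⇒ p = - \frac{2}{3}.
Matching constants: q = -7p + 7q - 6 ⇒ q = \frac{2}{9}.
General: g(n) = A·(7)^n - \frac{2 n}{3} + \frac{2}{9}.
Apply g(0) = -2: A + \frac{2}{9} = -2 ⇒ A = - \frac{20}{9}.
So g(n) = - \frac{20 \cdot 7^{n}}{9} - \frac{2 n}{3} + \frac{2}{9}.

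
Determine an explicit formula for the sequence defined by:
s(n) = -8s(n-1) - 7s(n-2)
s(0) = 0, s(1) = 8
Characteristic equation: x² + 8x + 7 = 0, which factors as (x - (-1))(x - (-7)) = 0.
Roots r₁ = -1, r₂ = -7 (distinct).
General solution: s(n) = A·(-1)^n + B·(-7)^n.
From s(0) = 0: A + B = 0.
From s(1) = 8: -A - 7B = 8.
Solving: A = \frac{4}{3}, B = - \frac{4}{3}.
So s(n) = \frac{4 \left(-1\right)^{n}}{3} - \frac{4 \left(-7\right)^{n}}{3}.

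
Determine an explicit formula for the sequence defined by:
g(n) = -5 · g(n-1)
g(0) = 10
Pure geometric recurrence with ratio -5.
By induction g(n) = g(0) · (-5)^n = 10 \left(-5\right)^{n}.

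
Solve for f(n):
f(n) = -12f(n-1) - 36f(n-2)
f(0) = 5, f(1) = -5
Characteristic equation: x² + 12x + 36 = 0, which is (x - (-6))².
Repeated root r = -6.
General solution: f(n) = (A + Bn)·(-6)^n.
From f(0) = 5: A = 5.
From f(1) = -5: (A + B)·(-6) = -5 ⇒ B = - \frac{25}{6}.
So f(n) = \left(5 - \frac{25 n}{6}\right) \cdot (-6)^n.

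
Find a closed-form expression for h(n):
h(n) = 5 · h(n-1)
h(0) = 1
Pure geometric recurrence with ratio 5.
By induction h(n) = h(0) · (5)^n = 5^{n}.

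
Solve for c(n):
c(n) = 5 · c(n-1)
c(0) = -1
Pure geometric recurrence with ratio 5.
By induction c(n) = c(0) · (5)^n = - 5^{n}.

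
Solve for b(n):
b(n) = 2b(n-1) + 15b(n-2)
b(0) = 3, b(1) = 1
Characteristic equation: x² - 2x - 15 = 0, which factors as (x - (5))(x - (-3)) = 0.
Roots r₁ = 5, r₂ = -3 (distinct).
General solution: b(n) = A·(5)^n + B·(-3)^n.
From b(0) = 3: A + B = 3.
From b(1) = 1: 5A - 3B = 1.
Solving: A = \frac{5}{4}, B = \frac{7}{4}.
So b(n) = \frac{7 \left(-3\right)^{n}}{4} + \frac{5 \cdot 5^{n}}{4}.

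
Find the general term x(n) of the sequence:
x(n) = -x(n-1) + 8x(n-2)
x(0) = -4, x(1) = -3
Characteristic equation: x² + x - 8 = 0.
Discriminant Δ = (-1)² + 4·(8) = 33.
Roots r₁,₂ = (-1 ± √33)/2, so r₁ = - \frac{1}{2} + \frac{\sqrt{33}}{2}, r₂ = - \frac{\sqrt{33}}{2} - \frac{1}{2}.
General solution: x(n) = A·r₁^n + B·r₂^n.
From the initial conditions, A + B = -4 and r₁A + r₂B = -3.
Since r₁ - r₂ = √33: A = (-3 - (-4)r₂)/√33 = -2 - \frac{5 \sqrt{33}}{33}, and B = -4 - A = -2 + \frac{5 \sqrt{33}}{33}.
So x(n) = \left(-2 - \frac{5 \sqrt{33}}{33}\right)\left(- \frac{1}{2} + \frac{\sqrt{33}}{2}\right)^n + \left(-2 + \frac{5 \sqrt{33}}{33}\right)\left(- \frac{\sqrt{33}}{2} - \frac{1}{2}\right)^n.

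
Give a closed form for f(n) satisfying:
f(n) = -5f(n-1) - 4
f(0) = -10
First-order linear non-homogeneous.
Homogeneous solution: f_h(n) = A·(-5)^n.
Try constant particular solution f_p = K: K = -5K - 4 ⇒ K = - \frac{2}{3}.
General: f(n) = A·(-5)^n - \frac{2}{3}.
Apply f(0) = -10: A - \frac{2}{3} = -10 ⇒ A = - \frac{28}{3}.
So f(n) = - \frac{28 \left(-5\right)^{n}}{3} - \frac{2}{3}.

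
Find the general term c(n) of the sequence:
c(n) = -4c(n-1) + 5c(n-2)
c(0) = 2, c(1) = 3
Characteristic equation: x² + 4x - 5 = 0, which factors as (x - (-5))(x - (1)) = 0.
Roots r₁ = -5, r₂ = 1 (distinct).
General solution: c(n) = A·(-5)^n + B·(1)^n.
From c(0) = 2: A + B = 2.
From c(1) = 3: -5A + B = 3.
Solving: A = - \frac{1}{6}, B = \frac{13}{6}.
So c(n) = \frac{13}{6} - \frac{\left(-5\right)^{n}}{6}.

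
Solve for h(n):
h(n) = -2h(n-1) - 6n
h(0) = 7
First-order linear with linear forcing.
Homogeneous solution: h_h(n) = A·(-2)^n.
Try particular h_p(n) = pn + q. Substituting:
  pn + q = -2(p(n-1) + q) - 6n.
Matching the n-coefficient: p = -2p - 6 ⇒ p = -2.
Matching constants: q = 2p - 2q ⇒ q = - \frac{4}{3}.
General: h(n) = A·(-2)^n - 2 n - \frac{4}{3}.
Apply h(0) = 7: A - \frac{4}{3} = 7 ⇒ A = \frac{25}{3}.
So h(n) = \frac{25 \left(-2\right)^{n}}{3} - 2 n - \frac{4}{3}.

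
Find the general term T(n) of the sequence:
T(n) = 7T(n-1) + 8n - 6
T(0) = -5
First-order linear with linear forcing.
Homogeneous solution: T_h(n) = A·(7)^n.
Try particular T_p(n) = pn + q. Substituting:
  pn + q = 7(p(n-1) + q) + 8n - 6.
Matching the n-coefficient: p = 7p + 8 ⇒ p = - \frac{4}{3}.
Matching constants: q = -7p + 7q - 6 ⇒ q = - \frac{5}{9}.
General: T(n) = A·(7)^n - \frac{4 n}{3} - \frac{5}{9}.
Apply T(0) = -5: A - \frac{5}{9} = -5 ⇒ A = - \frac{40}{9}.
So T(n) = - \frac{40 \cdot 7^{n}}{9} - \frac{4 n}{3} - \frac{5}{9}.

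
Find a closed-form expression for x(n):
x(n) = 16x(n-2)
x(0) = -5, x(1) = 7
Characteristic equation: x² - 16 = 0, which factors as (x - (4))(x - (-4)) = 0.
Roots r₁ = 4, r₂ = -4 (distinct).
General solution: x(n) = A·(4)^n + B·(-4)^n.
From x(0) = -5: A + B = -5.
From x(1) = 7: 4A - 4B = 7.
Solving: A = - \frac{13}{8}, B = - \frac{27}{8}.
So x(n) = - \frac{27 \left(-4\right)^{n}}{8} - \frac{13 \cdot 4^{n}}{8}.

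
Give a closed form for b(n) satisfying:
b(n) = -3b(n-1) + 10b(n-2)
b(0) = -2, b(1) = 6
Characteristic equation: x² + 3x - 10 = 0, which factors as (x - (2))(x - (-5)) = 0.
Roots r₁ = 2, r₂ = -5 (distinct).
General solution: b(n) = A·(2)^n + B·(-5)^n.
From b(0) = -2: A + B = -2.
From b(1) = 6: 2A - 5B = 6.
Solving: A = - \frac{4}{7}, B = - \frac{10}{7}.
So b(n) = - \frac{10 \left(-5\right)^{n}}{7} - \frac{4 \cdot 2^{n}}{7}.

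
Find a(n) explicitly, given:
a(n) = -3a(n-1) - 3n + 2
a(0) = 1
First-order linear with linear forcing.
Homogeneous solution: a_h(n) = A·(-3)^n.
Try particular a_p(n) = pn + q. Substituting:
  pn + q = -3(p(n-1) + q) - 3n + 2.
Matching the n-coefficient: p = -3p - 3 ⇒ p = - \frac{3}{4}.
Matching constants: q = 3p - 3q + 2 ⇒ q = - \frac{1}{16}.
General: a(n) = A·(-3)^n - \frac{3 n}{4} - \frac{1}{16}.
Apply a(0) = 1: A - \frac{1}{16} = 1 ⇒ A = \frac{17}{16}.
So a(n) = \frac{17 \left(-3\right)^{n}}{16} - \frac{3 n}{4} - \frac{1}{16}.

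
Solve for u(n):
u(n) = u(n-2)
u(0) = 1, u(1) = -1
Characteristic equation: x² - 1 = 0, which factors as (x - (1))(x - (-1)) = 0.
Roots r₁ = 1, r₂ = -1 (distinct).
General solution: u(n) = A·(1)^n + B·(-1)^n.
From u(0) = 1: A + B = 1.
From u(1) = -1: A - B = -1.
Solving: A = 0, B = 1.
So u(n) = \left(-1\right)^{n}.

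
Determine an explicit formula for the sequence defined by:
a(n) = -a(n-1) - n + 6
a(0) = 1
First-order linear with linear forcing.
Homogeneous solution: a_h(n) = A·(-1)^n.
Try particular a_p(n) = pn + q. Substituting:
  pn + q = -(p(n-1) + q) - n + 6.
Matching the n-coefficient: p = -p - 1 ⇒ p = - \frac{1}{2}.
Matching constants: q = p - q + 6 ⇒ q = \frac{11}{4}.
General: a(n) = A·(-1)^n - \frac{n}{2} + \frac{11}{4}.
Apply a(0) = 1: A + \frac{11}{4} = 1 ⇒ A = - \frac{7}{4}.
So a(n) = - \frac{7 \left(-1\right)^{n}}{4} - \frac{n}{2} + \frac{11}{4}.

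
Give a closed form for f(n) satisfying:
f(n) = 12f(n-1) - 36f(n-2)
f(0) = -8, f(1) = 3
Characteristic equation: x² - 12x + 36 = 0, which is (x - (6))².
Repeated root r = 6.
General solution: f(n) = (A + Bn)·(6)^n.
From f(0) = -8: A = -8.
From f(1) = 3: (A + B)·(6) = 3 ⇒ B = \frac{17}{2}.
So f(n) = \left(\frac{17 n}{2} - 8\right) \cdot (6)^n.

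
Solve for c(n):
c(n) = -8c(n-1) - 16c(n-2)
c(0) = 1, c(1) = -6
Characteristic equation: x² + 8x + 16 = 0, which is (x - (-4))².
Repeated root r = -4.
General solution: c(n) = (A + Bn)·(-4)^n.
From c(0) = 1: A = 1.
From c(1) = -6: (A + B)·(-4) = -6 ⇒ B = \frac{1}{2}.
So c(n) = \left(\frac{n}{2} + 1\right) \cdot (-4)^n.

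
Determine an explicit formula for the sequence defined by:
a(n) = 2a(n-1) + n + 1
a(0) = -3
First-order linear with linear forcing.
Homogeneous solution: a_h(n) = A·(2)^n.
Try particular a_p(n) = pn + q. Substituting:
  pn + q = 2(p(n-1) + q) + n + 1.
Matching the n-coefficient: p = 2p + 1 ⇒ p = -1.
Matching constants: q = -2p + 2q + 1 ⇒ q = -3.
General: a(n) = A·(2)^n - n - 3.
Apply a(0) = -3: A - 3 = -3 ⇒ A = 0.
So a(n) = - n - 3.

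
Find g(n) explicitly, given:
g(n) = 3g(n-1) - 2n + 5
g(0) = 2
First-order linear with linear forcing.
Homogeneous solution: g_h(n) = A·(3)^n.
Try particular g_p(n) = pn + q. Substituting:
  pn + q = 3(p(n-1) + q) - 2n + 5.
Matching the n-coefficient: p = 3p - 2 ⇒ p = 1.
Matching constants: q = -3p + 3q + 5 ⇒ q = -1.
General: g(n) = A·(3)^n + n - 1.
Apply g(0) = 2: A - 1 = 2 ⇒ A = 3.
So g(n) = 3 \cdot 3^{n} + n - 1.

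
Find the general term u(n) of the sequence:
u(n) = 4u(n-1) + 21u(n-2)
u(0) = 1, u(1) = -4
Characteristic equation: x² - 4x - 21 = 0, which factors as (x - (7))(x - (-3)) = 0.
Roots r₁ = 7, r₂ = -3 (distinct).
General solution: u(n) = A·(7)^n + B·(-3)^n.
From u(0) = 1: A + B = 1.
From u(1) = -4: 7A - 3B = -4.
Solving: A = - \frac{1}{10}, B = \frac{11}{10}.
So u(n) = \frac{11 \left(-3\right)^{n}}{10} - \frac{7^{n}}{10}.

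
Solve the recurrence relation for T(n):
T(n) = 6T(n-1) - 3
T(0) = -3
First-order linear non-homogeneous.
Homogeneous solution: T_h(n) = A·(6)^n.
Try constant particular solution T_p = K: K = 6K - 3 ⇒ K = \frac{3}{5}.
General: T(n) = A·(6)^n + \frac{3}{5}.
Apply T(0) = -3: A + \frac{3}{5} = -3 ⇒ A = - \frac{18}{5}.
So T(n) = \frac{3}{5} - \frac{18 \cdot 6^{n}}{5}.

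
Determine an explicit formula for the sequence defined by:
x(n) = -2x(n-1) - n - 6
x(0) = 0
First-order linear with linear forcing.
Homogeneous solution: x_h(n) = A·(-2)^n.
Try particular x_p(n) = pn + q. Substituting:
  pn + q = -2(p(n-1) + q) - n - 6.
Matching the n-coefficient: p = -2p - 1 ⇒ p = - \frac{1}{3}.
Matching constants: q = 2p - 2q - 6 ⇒ q = - \frac{20}{9}.
General: x(n) = A·(-2)^n - \frac{n}{3} - \frac{20}{9}.
Apply x(0) = 0: A - \frac{20}{9} = 0 ⇒ A = \frac{20}{9}.
So x(n) = \frac{20 \left(-2\right)^{n}}{9} - \frac{n}{3} - \frac{20}{9}.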